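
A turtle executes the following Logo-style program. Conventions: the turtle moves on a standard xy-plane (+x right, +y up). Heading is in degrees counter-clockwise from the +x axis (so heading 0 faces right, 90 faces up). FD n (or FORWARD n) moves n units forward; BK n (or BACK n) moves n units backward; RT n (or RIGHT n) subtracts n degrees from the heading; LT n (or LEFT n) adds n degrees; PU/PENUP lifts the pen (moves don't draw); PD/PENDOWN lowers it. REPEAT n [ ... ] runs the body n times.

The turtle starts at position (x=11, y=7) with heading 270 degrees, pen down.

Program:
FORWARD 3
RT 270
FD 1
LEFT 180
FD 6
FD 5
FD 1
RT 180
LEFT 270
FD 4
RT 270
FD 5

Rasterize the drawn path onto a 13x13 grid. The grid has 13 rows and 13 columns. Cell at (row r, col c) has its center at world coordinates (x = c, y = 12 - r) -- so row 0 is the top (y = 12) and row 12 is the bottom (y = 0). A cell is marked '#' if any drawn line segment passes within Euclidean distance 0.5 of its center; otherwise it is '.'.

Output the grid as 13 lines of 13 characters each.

Answer: .............
.............
.............
.............
.............
...........#.
...........#.
...........#.
#############
#............
#............
#............
######.......

Derivation:
Segment 0: (11,7) -> (11,4)
Segment 1: (11,4) -> (12,4)
Segment 2: (12,4) -> (6,4)
Segment 3: (6,4) -> (1,4)
Segment 4: (1,4) -> (0,4)
Segment 5: (0,4) -> (-0,0)
Segment 6: (-0,0) -> (5,0)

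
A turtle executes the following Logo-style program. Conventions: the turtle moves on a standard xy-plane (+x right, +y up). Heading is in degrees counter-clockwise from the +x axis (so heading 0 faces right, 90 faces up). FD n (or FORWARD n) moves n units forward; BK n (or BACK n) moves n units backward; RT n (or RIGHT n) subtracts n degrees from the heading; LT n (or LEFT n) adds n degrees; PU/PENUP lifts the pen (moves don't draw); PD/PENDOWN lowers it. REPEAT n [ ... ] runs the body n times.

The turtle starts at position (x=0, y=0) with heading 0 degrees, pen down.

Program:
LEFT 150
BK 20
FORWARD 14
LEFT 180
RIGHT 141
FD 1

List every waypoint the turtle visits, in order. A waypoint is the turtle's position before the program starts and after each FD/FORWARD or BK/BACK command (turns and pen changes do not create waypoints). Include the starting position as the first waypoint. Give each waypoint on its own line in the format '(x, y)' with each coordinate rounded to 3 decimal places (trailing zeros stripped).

Executing turtle program step by step:
Start: pos=(0,0), heading=0, pen down
LT 150: heading 0 -> 150
BK 20: (0,0) -> (17.321,-10) [heading=150, draw]
FD 14: (17.321,-10) -> (5.196,-3) [heading=150, draw]
LT 180: heading 150 -> 330
RT 141: heading 330 -> 189
FD 1: (5.196,-3) -> (4.208,-3.156) [heading=189, draw]
Final: pos=(4.208,-3.156), heading=189, 3 segment(s) drawn
Waypoints (4 total):
(0, 0)
(17.321, -10)
(5.196, -3)
(4.208, -3.156)

Answer: (0, 0)
(17.321, -10)
(5.196, -3)
(4.208, -3.156)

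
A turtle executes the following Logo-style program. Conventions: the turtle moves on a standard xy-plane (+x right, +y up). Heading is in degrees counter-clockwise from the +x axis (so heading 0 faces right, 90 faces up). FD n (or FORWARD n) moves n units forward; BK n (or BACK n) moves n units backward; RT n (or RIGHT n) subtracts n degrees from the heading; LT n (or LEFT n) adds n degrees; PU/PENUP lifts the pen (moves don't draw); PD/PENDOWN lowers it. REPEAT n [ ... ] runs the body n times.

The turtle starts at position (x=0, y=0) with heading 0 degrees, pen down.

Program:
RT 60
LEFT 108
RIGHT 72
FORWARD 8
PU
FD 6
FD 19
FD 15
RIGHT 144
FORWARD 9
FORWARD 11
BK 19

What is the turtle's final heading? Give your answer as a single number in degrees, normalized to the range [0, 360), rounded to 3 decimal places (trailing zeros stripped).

Answer: 192

Derivation:
Executing turtle program step by step:
Start: pos=(0,0), heading=0, pen down
RT 60: heading 0 -> 300
LT 108: heading 300 -> 48
RT 72: heading 48 -> 336
FD 8: (0,0) -> (7.308,-3.254) [heading=336, draw]
PU: pen up
FD 6: (7.308,-3.254) -> (12.79,-5.694) [heading=336, move]
FD 19: (12.79,-5.694) -> (30.147,-13.422) [heading=336, move]
FD 15: (30.147,-13.422) -> (43.85,-19.523) [heading=336, move]
RT 144: heading 336 -> 192
FD 9: (43.85,-19.523) -> (35.047,-21.395) [heading=192, move]
FD 11: (35.047,-21.395) -> (24.287,-23.682) [heading=192, move]
BK 19: (24.287,-23.682) -> (42.872,-19.731) [heading=192, move]
Final: pos=(42.872,-19.731), heading=192, 1 segment(s) drawn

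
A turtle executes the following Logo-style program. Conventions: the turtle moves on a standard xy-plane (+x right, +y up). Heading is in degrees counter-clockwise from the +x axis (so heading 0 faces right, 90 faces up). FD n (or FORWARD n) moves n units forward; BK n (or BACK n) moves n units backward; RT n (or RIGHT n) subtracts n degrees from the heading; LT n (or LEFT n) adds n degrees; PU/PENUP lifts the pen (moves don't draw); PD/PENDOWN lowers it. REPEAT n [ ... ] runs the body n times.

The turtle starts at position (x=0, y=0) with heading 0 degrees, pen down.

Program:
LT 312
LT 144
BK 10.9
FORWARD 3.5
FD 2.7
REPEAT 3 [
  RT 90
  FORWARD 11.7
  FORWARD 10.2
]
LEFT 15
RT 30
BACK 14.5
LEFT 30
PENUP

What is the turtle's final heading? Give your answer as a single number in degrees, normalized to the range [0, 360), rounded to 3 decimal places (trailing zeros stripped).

Executing turtle program step by step:
Start: pos=(0,0), heading=0, pen down
LT 312: heading 0 -> 312
LT 144: heading 312 -> 96
BK 10.9: (0,0) -> (1.139,-10.84) [heading=96, draw]
FD 3.5: (1.139,-10.84) -> (0.774,-7.359) [heading=96, draw]
FD 2.7: (0.774,-7.359) -> (0.491,-4.674) [heading=96, draw]
REPEAT 3 [
  -- iteration 1/3 --
  RT 90: heading 96 -> 6
  FD 11.7: (0.491,-4.674) -> (12.127,-3.451) [heading=6, draw]
  FD 10.2: (12.127,-3.451) -> (22.271,-2.385) [heading=6, draw]
  -- iteration 2/3 --
  RT 90: heading 6 -> 276
  FD 11.7: (22.271,-2.385) -> (23.494,-14.021) [heading=276, draw]
  FD 10.2: (23.494,-14.021) -> (24.56,-24.165) [heading=276, draw]
  -- iteration 3/3 --
  RT 90: heading 276 -> 186
  FD 11.7: (24.56,-24.165) -> (12.925,-25.388) [heading=186, draw]
  FD 10.2: (12.925,-25.388) -> (2.78,-26.454) [heading=186, draw]
]
LT 15: heading 186 -> 201
RT 30: heading 201 -> 171
BK 14.5: (2.78,-26.454) -> (17.102,-28.723) [heading=171, draw]
LT 30: heading 171 -> 201
PU: pen up
Final: pos=(17.102,-28.723), heading=201, 10 segment(s) drawn

Answer: 201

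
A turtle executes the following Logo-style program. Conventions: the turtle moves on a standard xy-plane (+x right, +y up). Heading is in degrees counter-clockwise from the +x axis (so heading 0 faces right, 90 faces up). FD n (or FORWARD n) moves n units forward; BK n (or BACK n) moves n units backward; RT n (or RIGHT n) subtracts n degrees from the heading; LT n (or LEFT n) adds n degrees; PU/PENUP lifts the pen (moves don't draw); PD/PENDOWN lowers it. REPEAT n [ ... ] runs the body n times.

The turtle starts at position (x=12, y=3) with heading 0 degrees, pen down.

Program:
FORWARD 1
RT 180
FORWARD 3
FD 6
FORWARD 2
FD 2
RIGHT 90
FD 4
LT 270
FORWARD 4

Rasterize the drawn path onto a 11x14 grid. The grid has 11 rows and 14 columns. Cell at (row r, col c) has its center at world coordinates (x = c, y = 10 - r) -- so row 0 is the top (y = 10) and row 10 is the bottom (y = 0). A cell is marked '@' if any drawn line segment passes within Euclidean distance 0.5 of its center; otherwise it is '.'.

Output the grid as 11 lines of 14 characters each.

Answer: ..............
..............
..............
@@@@@.........
@.............
@.............
@.............
@@@@@@@@@@@@@@
..............
..............
..............

Derivation:
Segment 0: (12,3) -> (13,3)
Segment 1: (13,3) -> (10,3)
Segment 2: (10,3) -> (4,3)
Segment 3: (4,3) -> (2,3)
Segment 4: (2,3) -> (0,3)
Segment 5: (0,3) -> (-0,7)
Segment 6: (-0,7) -> (4,7)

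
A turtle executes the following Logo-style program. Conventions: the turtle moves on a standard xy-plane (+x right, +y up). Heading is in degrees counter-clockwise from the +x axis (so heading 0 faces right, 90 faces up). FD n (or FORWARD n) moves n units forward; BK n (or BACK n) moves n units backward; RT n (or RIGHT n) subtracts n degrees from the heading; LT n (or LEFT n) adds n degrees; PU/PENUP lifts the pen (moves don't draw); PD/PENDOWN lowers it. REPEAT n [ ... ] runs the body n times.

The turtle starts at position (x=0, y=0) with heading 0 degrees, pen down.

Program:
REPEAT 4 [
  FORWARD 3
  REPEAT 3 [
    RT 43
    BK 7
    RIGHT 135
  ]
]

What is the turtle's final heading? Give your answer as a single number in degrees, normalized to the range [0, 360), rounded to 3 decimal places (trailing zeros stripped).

Executing turtle program step by step:
Start: pos=(0,0), heading=0, pen down
REPEAT 4 [
  -- iteration 1/4 --
  FD 3: (0,0) -> (3,0) [heading=0, draw]
  REPEAT 3 [
    -- iteration 1/3 --
    RT 43: heading 0 -> 317
    BK 7: (3,0) -> (-2.119,4.774) [heading=317, draw]
    RT 135: heading 317 -> 182
    -- iteration 2/3 --
    RT 43: heading 182 -> 139
    BK 7: (-2.119,4.774) -> (3.163,0.182) [heading=139, draw]
    RT 135: heading 139 -> 4
    -- iteration 3/3 --
    RT 43: heading 4 -> 321
    BK 7: (3.163,0.182) -> (-2.277,4.587) [heading=321, draw]
    RT 135: heading 321 -> 186
  ]
  -- iteration 2/4 --
  FD 3: (-2.277,4.587) -> (-5.26,4.273) [heading=186, draw]
  REPEAT 3 [
    -- iteration 1/3 --
    RT 43: heading 186 -> 143
    BK 7: (-5.26,4.273) -> (0.33,0.061) [heading=143, draw]
    RT 135: heading 143 -> 8
    -- iteration 2/3 --
    RT 43: heading 8 -> 325
    BK 7: (0.33,0.061) -> (-5.404,4.076) [heading=325, draw]
    RT 135: heading 325 -> 190
    -- iteration 3/3 --
    RT 43: heading 190 -> 147
    BK 7: (-5.404,4.076) -> (0.467,0.263) [heading=147, draw]
    RT 135: heading 147 -> 12
  ]
  -- iteration 3/4 --
  FD 3: (0.467,0.263) -> (3.401,0.887) [heading=12, draw]
  REPEAT 3 [
    -- iteration 1/3 --
    RT 43: heading 12 -> 329
    BK 7: (3.401,0.887) -> (-2.599,4.492) [heading=329, draw]
    RT 135: heading 329 -> 194
    -- iteration 2/3 --
    RT 43: heading 194 -> 151
    BK 7: (-2.599,4.492) -> (3.524,1.098) [heading=151, draw]
    RT 135: heading 151 -> 16
    -- iteration 3/3 --
    RT 43: heading 16 -> 333
    BK 7: (3.524,1.098) -> (-2.713,4.276) [heading=333, draw]
    RT 135: heading 333 -> 198
  ]
  -- iteration 4/4 --
  FD 3: (-2.713,4.276) -> (-5.567,3.349) [heading=198, draw]
  REPEAT 3 [
    -- iteration 1/3 --
    RT 43: heading 198 -> 155
    BK 7: (-5.567,3.349) -> (0.778,0.391) [heading=155, draw]
    RT 135: heading 155 -> 20
    -- iteration 2/3 --
    RT 43: heading 20 -> 337
    BK 7: (0.778,0.391) -> (-5.666,3.126) [heading=337, draw]
    RT 135: heading 337 -> 202
    -- iteration 3/3 --
    RT 43: heading 202 -> 159
    BK 7: (-5.666,3.126) -> (0.869,0.618) [heading=159, draw]
    RT 135: heading 159 -> 24
  ]
]
Final: pos=(0.869,0.618), heading=24, 16 segment(s) drawn

Answer: 24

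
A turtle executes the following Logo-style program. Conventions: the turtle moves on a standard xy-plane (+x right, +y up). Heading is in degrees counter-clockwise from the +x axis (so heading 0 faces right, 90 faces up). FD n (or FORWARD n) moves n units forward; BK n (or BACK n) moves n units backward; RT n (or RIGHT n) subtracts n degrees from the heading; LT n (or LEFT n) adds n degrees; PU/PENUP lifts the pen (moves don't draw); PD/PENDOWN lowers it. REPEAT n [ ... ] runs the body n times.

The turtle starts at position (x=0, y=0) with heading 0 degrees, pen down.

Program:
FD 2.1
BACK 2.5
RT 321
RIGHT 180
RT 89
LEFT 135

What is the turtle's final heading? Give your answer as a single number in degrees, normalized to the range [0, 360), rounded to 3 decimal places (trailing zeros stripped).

Answer: 265

Derivation:
Executing turtle program step by step:
Start: pos=(0,0), heading=0, pen down
FD 2.1: (0,0) -> (2.1,0) [heading=0, draw]
BK 2.5: (2.1,0) -> (-0.4,0) [heading=0, draw]
RT 321: heading 0 -> 39
RT 180: heading 39 -> 219
RT 89: heading 219 -> 130
LT 135: heading 130 -> 265
Final: pos=(-0.4,0), heading=265, 2 segment(s) drawn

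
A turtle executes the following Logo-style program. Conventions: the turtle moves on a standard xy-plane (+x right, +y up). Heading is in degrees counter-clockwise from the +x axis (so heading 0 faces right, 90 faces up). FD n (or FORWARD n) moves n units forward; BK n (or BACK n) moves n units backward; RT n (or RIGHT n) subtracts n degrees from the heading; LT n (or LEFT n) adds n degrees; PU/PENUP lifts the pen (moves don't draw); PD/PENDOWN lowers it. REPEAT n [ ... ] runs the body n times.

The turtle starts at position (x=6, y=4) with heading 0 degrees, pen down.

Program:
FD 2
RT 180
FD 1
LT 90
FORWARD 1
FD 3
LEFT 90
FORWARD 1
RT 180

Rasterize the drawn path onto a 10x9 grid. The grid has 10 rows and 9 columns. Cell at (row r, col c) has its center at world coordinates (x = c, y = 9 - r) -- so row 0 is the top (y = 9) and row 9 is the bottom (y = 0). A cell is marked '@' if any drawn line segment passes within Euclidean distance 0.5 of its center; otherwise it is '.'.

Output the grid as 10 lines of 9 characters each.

Segment 0: (6,4) -> (8,4)
Segment 1: (8,4) -> (7,4)
Segment 2: (7,4) -> (7,3)
Segment 3: (7,3) -> (7,0)
Segment 4: (7,0) -> (8,0)

Answer: .........
.........
.........
.........
.........
......@@@
.......@.
.......@.
.......@.
.......@@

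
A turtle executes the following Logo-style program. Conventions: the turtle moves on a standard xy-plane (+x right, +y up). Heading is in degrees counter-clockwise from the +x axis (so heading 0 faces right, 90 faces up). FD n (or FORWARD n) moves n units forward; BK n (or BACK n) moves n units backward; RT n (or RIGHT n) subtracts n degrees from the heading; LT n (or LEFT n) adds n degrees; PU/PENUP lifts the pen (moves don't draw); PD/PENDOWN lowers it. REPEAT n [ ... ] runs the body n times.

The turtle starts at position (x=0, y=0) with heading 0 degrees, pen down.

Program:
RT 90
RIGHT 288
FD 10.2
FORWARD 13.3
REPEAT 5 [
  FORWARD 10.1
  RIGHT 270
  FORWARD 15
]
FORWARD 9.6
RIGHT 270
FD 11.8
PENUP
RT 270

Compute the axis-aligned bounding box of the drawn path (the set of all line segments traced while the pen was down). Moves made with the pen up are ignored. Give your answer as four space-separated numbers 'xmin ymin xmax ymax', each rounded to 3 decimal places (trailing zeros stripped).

Answer: 0 -10.383 39.712 21.245

Derivation:
Executing turtle program step by step:
Start: pos=(0,0), heading=0, pen down
RT 90: heading 0 -> 270
RT 288: heading 270 -> 342
FD 10.2: (0,0) -> (9.701,-3.152) [heading=342, draw]
FD 13.3: (9.701,-3.152) -> (22.35,-7.262) [heading=342, draw]
REPEAT 5 [
  -- iteration 1/5 --
  FD 10.1: (22.35,-7.262) -> (31.955,-10.383) [heading=342, draw]
  RT 270: heading 342 -> 72
  FD 15: (31.955,-10.383) -> (36.591,3.883) [heading=72, draw]
  -- iteration 2/5 --
  FD 10.1: (36.591,3.883) -> (39.712,13.489) [heading=72, draw]
  RT 270: heading 72 -> 162
  FD 15: (39.712,13.489) -> (25.446,18.124) [heading=162, draw]
  -- iteration 3/5 --
  FD 10.1: (25.446,18.124) -> (15.84,21.245) [heading=162, draw]
  RT 270: heading 162 -> 252
  FD 15: (15.84,21.245) -> (11.205,6.979) [heading=252, draw]
  -- iteration 4/5 --
  FD 10.1: (11.205,6.979) -> (8.084,-2.627) [heading=252, draw]
  RT 270: heading 252 -> 342
  FD 15: (8.084,-2.627) -> (22.35,-7.262) [heading=342, draw]
  -- iteration 5/5 --
  FD 10.1: (22.35,-7.262) -> (31.955,-10.383) [heading=342, draw]
  RT 270: heading 342 -> 72
  FD 15: (31.955,-10.383) -> (36.591,3.883) [heading=72, draw]
]
FD 9.6: (36.591,3.883) -> (39.557,13.013) [heading=72, draw]
RT 270: heading 72 -> 162
FD 11.8: (39.557,13.013) -> (28.335,16.659) [heading=162, draw]
PU: pen up
RT 270: heading 162 -> 252
Final: pos=(28.335,16.659), heading=252, 14 segment(s) drawn

Segment endpoints: x in {0, 8.084, 9.701, 11.205, 15.84, 22.35, 22.35, 25.446, 28.335, 31.955, 31.955, 36.591, 39.557, 39.712}, y in {-10.383, -10.383, -7.262, -7.262, -3.152, -2.627, 0, 3.883, 3.883, 6.979, 13.013, 13.489, 16.659, 18.124, 21.245}
xmin=0, ymin=-10.383, xmax=39.712, ymax=21.245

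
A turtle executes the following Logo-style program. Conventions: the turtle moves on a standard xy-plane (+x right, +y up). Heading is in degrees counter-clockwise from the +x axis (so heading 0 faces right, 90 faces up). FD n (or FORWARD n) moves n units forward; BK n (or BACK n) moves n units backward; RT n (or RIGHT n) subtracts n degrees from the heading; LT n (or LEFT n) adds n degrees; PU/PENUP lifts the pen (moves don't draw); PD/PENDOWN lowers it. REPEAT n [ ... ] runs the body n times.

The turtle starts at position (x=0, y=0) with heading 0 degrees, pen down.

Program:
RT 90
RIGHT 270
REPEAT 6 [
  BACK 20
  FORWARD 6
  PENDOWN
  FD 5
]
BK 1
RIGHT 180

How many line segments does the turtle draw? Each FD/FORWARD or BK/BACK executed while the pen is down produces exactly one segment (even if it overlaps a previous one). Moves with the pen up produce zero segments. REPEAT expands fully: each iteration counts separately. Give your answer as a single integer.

Answer: 19

Derivation:
Executing turtle program step by step:
Start: pos=(0,0), heading=0, pen down
RT 90: heading 0 -> 270
RT 270: heading 270 -> 0
REPEAT 6 [
  -- iteration 1/6 --
  BK 20: (0,0) -> (-20,0) [heading=0, draw]
  FD 6: (-20,0) -> (-14,0) [heading=0, draw]
  PD: pen down
  FD 5: (-14,0) -> (-9,0) [heading=0, draw]
  -- iteration 2/6 --
  BK 20: (-9,0) -> (-29,0) [heading=0, draw]
  FD 6: (-29,0) -> (-23,0) [heading=0, draw]
  PD: pen down
  FD 5: (-23,0) -> (-18,0) [heading=0, draw]
  -- iteration 3/6 --
  BK 20: (-18,0) -> (-38,0) [heading=0, draw]
  FD 6: (-38,0) -> (-32,0) [heading=0, draw]
  PD: pen down
  FD 5: (-32,0) -> (-27,0) [heading=0, draw]
  -- iteration 4/6 --
  BK 20: (-27,0) -> (-47,0) [heading=0, draw]
  FD 6: (-47,0) -> (-41,0) [heading=0, draw]
  PD: pen down
  FD 5: (-41,0) -> (-36,0) [heading=0, draw]
  -- iteration 5/6 --
  BK 20: (-36,0) -> (-56,0) [heading=0, draw]
  FD 6: (-56,0) -> (-50,0) [heading=0, draw]
  PD: pen down
  FD 5: (-50,0) -> (-45,0) [heading=0, draw]
  -- iteration 6/6 --
  BK 20: (-45,0) -> (-65,0) [heading=0, draw]
  FD 6: (-65,0) -> (-59,0) [heading=0, draw]
  PD: pen down
  FD 5: (-59,0) -> (-54,0) [heading=0, draw]
]
BK 1: (-54,0) -> (-55,0) [heading=0, draw]
RT 180: heading 0 -> 180
Final: pos=(-55,0), heading=180, 19 segment(s) drawn
Segments drawn: 19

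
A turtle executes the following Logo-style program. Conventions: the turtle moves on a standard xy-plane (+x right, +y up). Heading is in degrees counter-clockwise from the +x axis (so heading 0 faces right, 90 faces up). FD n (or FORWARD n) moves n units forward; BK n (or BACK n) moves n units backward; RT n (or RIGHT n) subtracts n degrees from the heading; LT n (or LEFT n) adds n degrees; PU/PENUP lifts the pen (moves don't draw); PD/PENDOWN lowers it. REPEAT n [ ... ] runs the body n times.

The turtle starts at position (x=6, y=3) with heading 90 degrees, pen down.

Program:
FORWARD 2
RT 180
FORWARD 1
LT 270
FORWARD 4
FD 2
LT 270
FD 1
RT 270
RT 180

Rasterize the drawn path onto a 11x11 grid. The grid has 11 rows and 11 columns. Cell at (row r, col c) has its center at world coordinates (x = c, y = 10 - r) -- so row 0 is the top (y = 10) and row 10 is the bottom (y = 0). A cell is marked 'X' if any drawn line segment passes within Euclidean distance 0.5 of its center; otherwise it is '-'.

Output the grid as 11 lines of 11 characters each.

Answer: -----------
-----------
-----------
-----------
-----------
X-----X----
XXXXXXX----
------X----
-----------
-----------
-----------

Derivation:
Segment 0: (6,3) -> (6,5)
Segment 1: (6,5) -> (6,4)
Segment 2: (6,4) -> (2,4)
Segment 3: (2,4) -> (0,4)
Segment 4: (0,4) -> (0,5)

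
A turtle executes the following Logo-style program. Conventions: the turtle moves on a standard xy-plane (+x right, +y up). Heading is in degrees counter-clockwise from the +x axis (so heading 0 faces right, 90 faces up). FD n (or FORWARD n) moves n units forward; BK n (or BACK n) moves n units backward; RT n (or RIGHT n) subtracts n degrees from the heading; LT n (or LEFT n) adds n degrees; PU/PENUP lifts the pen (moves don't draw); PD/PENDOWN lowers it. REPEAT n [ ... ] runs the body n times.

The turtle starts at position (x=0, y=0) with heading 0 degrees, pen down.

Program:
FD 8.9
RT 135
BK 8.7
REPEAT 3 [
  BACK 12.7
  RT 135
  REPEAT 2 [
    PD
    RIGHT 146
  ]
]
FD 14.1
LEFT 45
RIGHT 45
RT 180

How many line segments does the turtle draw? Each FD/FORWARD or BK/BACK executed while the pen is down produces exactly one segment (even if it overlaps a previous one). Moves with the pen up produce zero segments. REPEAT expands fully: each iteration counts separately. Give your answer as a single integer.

Answer: 6

Derivation:
Executing turtle program step by step:
Start: pos=(0,0), heading=0, pen down
FD 8.9: (0,0) -> (8.9,0) [heading=0, draw]
RT 135: heading 0 -> 225
BK 8.7: (8.9,0) -> (15.052,6.152) [heading=225, draw]
REPEAT 3 [
  -- iteration 1/3 --
  BK 12.7: (15.052,6.152) -> (24.032,15.132) [heading=225, draw]
  RT 135: heading 225 -> 90
  REPEAT 2 [
    -- iteration 1/2 --
    PD: pen down
    RT 146: heading 90 -> 304
    -- iteration 2/2 --
    PD: pen down
    RT 146: heading 304 -> 158
  ]
  -- iteration 2/3 --
  BK 12.7: (24.032,15.132) -> (35.807,10.375) [heading=158, draw]
  RT 135: heading 158 -> 23
  REPEAT 2 [
    -- iteration 1/2 --
    PD: pen down
    RT 146: heading 23 -> 237
    -- iteration 2/2 --
    PD: pen down
    RT 146: heading 237 -> 91
  ]
  -- iteration 3/3 --
  BK 12.7: (35.807,10.375) -> (36.029,-2.323) [heading=91, draw]
  RT 135: heading 91 -> 316
  REPEAT 2 [
    -- iteration 1/2 --
    PD: pen down
    RT 146: heading 316 -> 170
    -- iteration 2/2 --
    PD: pen down
    RT 146: heading 170 -> 24
  ]
]
FD 14.1: (36.029,-2.323) -> (48.91,3.412) [heading=24, draw]
LT 45: heading 24 -> 69
RT 45: heading 69 -> 24
RT 180: heading 24 -> 204
Final: pos=(48.91,3.412), heading=204, 6 segment(s) drawn
Segments drawn: 6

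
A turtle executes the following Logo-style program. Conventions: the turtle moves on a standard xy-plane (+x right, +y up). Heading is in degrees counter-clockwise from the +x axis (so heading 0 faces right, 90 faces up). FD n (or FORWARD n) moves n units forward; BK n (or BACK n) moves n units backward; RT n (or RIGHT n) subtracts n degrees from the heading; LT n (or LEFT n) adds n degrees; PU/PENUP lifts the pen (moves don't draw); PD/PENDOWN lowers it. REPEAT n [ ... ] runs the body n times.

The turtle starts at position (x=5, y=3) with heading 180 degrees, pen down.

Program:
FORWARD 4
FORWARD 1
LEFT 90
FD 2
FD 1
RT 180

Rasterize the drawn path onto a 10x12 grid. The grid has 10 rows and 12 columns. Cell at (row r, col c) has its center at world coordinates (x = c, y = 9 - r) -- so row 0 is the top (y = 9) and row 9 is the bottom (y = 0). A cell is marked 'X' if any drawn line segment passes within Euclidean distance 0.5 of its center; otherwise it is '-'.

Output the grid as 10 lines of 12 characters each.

Answer: ------------
------------
------------
------------
------------
------------
XXXXXX------
X-----------
X-----------
X-----------

Derivation:
Segment 0: (5,3) -> (1,3)
Segment 1: (1,3) -> (0,3)
Segment 2: (0,3) -> (-0,1)
Segment 3: (-0,1) -> (-0,0)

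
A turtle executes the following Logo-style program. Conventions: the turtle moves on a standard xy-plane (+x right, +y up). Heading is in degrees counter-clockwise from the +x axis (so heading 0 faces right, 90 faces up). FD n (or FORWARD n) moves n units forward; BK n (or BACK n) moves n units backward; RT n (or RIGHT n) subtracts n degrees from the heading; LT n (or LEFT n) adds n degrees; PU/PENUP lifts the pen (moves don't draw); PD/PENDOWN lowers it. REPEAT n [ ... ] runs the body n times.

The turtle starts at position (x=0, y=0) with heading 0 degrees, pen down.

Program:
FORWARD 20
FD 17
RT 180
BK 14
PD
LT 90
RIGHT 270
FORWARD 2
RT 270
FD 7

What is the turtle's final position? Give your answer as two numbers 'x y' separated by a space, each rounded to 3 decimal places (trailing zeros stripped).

Answer: 53 7

Derivation:
Executing turtle program step by step:
Start: pos=(0,0), heading=0, pen down
FD 20: (0,0) -> (20,0) [heading=0, draw]
FD 17: (20,0) -> (37,0) [heading=0, draw]
RT 180: heading 0 -> 180
BK 14: (37,0) -> (51,0) [heading=180, draw]
PD: pen down
LT 90: heading 180 -> 270
RT 270: heading 270 -> 0
FD 2: (51,0) -> (53,0) [heading=0, draw]
RT 270: heading 0 -> 90
FD 7: (53,0) -> (53,7) [heading=90, draw]
Final: pos=(53,7), heading=90, 5 segment(s) drawn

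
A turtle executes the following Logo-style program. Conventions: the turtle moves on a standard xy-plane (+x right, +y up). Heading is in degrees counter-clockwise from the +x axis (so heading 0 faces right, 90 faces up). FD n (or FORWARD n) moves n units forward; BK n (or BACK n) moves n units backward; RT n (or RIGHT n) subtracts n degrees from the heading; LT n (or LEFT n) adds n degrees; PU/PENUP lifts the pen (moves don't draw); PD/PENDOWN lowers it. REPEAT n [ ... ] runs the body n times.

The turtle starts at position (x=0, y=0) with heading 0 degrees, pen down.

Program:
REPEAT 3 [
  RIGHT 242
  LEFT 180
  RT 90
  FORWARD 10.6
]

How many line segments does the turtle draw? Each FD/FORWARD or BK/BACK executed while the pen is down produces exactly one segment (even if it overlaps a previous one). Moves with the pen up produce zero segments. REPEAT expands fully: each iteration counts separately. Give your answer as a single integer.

Answer: 3

Derivation:
Executing turtle program step by step:
Start: pos=(0,0), heading=0, pen down
REPEAT 3 [
  -- iteration 1/3 --
  RT 242: heading 0 -> 118
  LT 180: heading 118 -> 298
  RT 90: heading 298 -> 208
  FD 10.6: (0,0) -> (-9.359,-4.976) [heading=208, draw]
  -- iteration 2/3 --
  RT 242: heading 208 -> 326
  LT 180: heading 326 -> 146
  RT 90: heading 146 -> 56
  FD 10.6: (-9.359,-4.976) -> (-3.432,3.811) [heading=56, draw]
  -- iteration 3/3 --
  RT 242: heading 56 -> 174
  LT 180: heading 174 -> 354
  RT 90: heading 354 -> 264
  FD 10.6: (-3.432,3.811) -> (-4.54,-6.731) [heading=264, draw]
]
Final: pos=(-4.54,-6.731), heading=264, 3 segment(s) drawn
Segments drawn: 3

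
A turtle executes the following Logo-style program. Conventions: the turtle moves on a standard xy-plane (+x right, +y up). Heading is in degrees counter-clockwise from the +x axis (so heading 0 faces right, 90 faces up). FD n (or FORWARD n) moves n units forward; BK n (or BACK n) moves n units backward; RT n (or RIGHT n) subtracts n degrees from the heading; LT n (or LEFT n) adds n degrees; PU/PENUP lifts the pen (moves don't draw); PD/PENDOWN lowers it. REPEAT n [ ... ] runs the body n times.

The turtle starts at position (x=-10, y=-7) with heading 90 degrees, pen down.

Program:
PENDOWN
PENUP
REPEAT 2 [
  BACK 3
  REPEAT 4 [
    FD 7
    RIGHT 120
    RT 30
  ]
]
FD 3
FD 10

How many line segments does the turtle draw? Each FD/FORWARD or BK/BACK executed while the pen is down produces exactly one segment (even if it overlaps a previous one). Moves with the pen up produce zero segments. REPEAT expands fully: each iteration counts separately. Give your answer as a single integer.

Answer: 0

Derivation:
Executing turtle program step by step:
Start: pos=(-10,-7), heading=90, pen down
PD: pen down
PU: pen up
REPEAT 2 [
  -- iteration 1/2 --
  BK 3: (-10,-7) -> (-10,-10) [heading=90, move]
  REPEAT 4 [
    -- iteration 1/4 --
    FD 7: (-10,-10) -> (-10,-3) [heading=90, move]
    RT 120: heading 90 -> 330
    RT 30: heading 330 -> 300
    -- iteration 2/4 --
    FD 7: (-10,-3) -> (-6.5,-9.062) [heading=300, move]
    RT 120: heading 300 -> 180
    RT 30: heading 180 -> 150
    -- iteration 3/4 --
    FD 7: (-6.5,-9.062) -> (-12.562,-5.562) [heading=150, move]
    RT 120: heading 150 -> 30
    RT 30: heading 30 -> 0
    -- iteration 4/4 --
    FD 7: (-12.562,-5.562) -> (-5.562,-5.562) [heading=0, move]
    RT 120: heading 0 -> 240
    RT 30: heading 240 -> 210
  ]
  -- iteration 2/2 --
  BK 3: (-5.562,-5.562) -> (-2.964,-4.062) [heading=210, move]
  REPEAT 4 [
    -- iteration 1/4 --
    FD 7: (-2.964,-4.062) -> (-9.026,-7.562) [heading=210, move]
    RT 120: heading 210 -> 90
    RT 30: heading 90 -> 60
    -- iteration 2/4 --
    FD 7: (-9.026,-7.562) -> (-5.526,-1.5) [heading=60, move]
    RT 120: heading 60 -> 300
    RT 30: heading 300 -> 270
    -- iteration 3/4 --
    FD 7: (-5.526,-1.5) -> (-5.526,-8.5) [heading=270, move]
    RT 120: heading 270 -> 150
    RT 30: heading 150 -> 120
    -- iteration 4/4 --
    FD 7: (-5.526,-8.5) -> (-9.026,-2.438) [heading=120, move]
    RT 120: heading 120 -> 0
    RT 30: heading 0 -> 330
  ]
]
FD 3: (-9.026,-2.438) -> (-6.428,-3.938) [heading=330, move]
FD 10: (-6.428,-3.938) -> (2.232,-8.938) [heading=330, move]
Final: pos=(2.232,-8.938), heading=330, 0 segment(s) drawn
Segments drawn: 0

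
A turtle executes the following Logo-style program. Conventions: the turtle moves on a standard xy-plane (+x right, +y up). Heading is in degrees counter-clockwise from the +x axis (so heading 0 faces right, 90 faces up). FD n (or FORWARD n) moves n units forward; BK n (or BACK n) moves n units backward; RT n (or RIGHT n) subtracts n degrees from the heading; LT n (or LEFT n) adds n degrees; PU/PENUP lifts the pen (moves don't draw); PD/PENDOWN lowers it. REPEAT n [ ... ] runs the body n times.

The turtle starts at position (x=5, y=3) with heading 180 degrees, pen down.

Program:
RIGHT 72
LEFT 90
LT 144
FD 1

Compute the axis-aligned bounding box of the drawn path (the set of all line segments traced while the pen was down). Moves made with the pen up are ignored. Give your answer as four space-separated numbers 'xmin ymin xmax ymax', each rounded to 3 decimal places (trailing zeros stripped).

Executing turtle program step by step:
Start: pos=(5,3), heading=180, pen down
RT 72: heading 180 -> 108
LT 90: heading 108 -> 198
LT 144: heading 198 -> 342
FD 1: (5,3) -> (5.951,2.691) [heading=342, draw]
Final: pos=(5.951,2.691), heading=342, 1 segment(s) drawn

Segment endpoints: x in {5, 5.951}, y in {2.691, 3}
xmin=5, ymin=2.691, xmax=5.951, ymax=3

Answer: 5 2.691 5.951 3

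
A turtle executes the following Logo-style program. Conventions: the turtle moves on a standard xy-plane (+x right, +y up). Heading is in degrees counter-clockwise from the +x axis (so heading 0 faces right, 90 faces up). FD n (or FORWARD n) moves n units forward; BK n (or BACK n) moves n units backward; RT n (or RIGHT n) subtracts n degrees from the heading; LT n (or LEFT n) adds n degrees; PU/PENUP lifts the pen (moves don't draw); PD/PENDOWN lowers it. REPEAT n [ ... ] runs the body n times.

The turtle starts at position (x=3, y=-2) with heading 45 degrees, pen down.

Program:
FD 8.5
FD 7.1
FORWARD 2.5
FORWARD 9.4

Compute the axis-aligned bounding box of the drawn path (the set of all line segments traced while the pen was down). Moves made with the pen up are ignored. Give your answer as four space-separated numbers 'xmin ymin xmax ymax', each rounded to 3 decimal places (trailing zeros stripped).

Executing turtle program step by step:
Start: pos=(3,-2), heading=45, pen down
FD 8.5: (3,-2) -> (9.01,4.01) [heading=45, draw]
FD 7.1: (9.01,4.01) -> (14.031,9.031) [heading=45, draw]
FD 2.5: (14.031,9.031) -> (15.799,10.799) [heading=45, draw]
FD 9.4: (15.799,10.799) -> (22.445,17.445) [heading=45, draw]
Final: pos=(22.445,17.445), heading=45, 4 segment(s) drawn

Segment endpoints: x in {3, 9.01, 14.031, 15.799, 22.445}, y in {-2, 4.01, 9.031, 10.799, 17.445}
xmin=3, ymin=-2, xmax=22.445, ymax=17.445

Answer: 3 -2 22.445 17.445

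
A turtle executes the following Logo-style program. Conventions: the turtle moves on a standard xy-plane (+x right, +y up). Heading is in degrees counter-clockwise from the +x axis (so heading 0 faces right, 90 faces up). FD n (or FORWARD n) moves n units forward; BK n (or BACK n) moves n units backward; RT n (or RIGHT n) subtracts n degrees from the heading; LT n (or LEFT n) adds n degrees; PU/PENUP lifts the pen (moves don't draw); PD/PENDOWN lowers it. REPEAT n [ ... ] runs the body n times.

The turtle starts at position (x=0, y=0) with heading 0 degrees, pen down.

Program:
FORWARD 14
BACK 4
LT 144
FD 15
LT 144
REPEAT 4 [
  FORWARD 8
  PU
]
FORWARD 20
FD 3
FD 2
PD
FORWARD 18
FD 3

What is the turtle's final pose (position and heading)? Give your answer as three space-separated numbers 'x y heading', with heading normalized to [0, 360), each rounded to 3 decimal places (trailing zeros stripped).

Answer: 21.968 -65.366 288

Derivation:
Executing turtle program step by step:
Start: pos=(0,0), heading=0, pen down
FD 14: (0,0) -> (14,0) [heading=0, draw]
BK 4: (14,0) -> (10,0) [heading=0, draw]
LT 144: heading 0 -> 144
FD 15: (10,0) -> (-2.135,8.817) [heading=144, draw]
LT 144: heading 144 -> 288
REPEAT 4 [
  -- iteration 1/4 --
  FD 8: (-2.135,8.817) -> (0.337,1.208) [heading=288, draw]
  PU: pen up
  -- iteration 2/4 --
  FD 8: (0.337,1.208) -> (2.809,-6.4) [heading=288, move]
  PU: pen up
  -- iteration 3/4 --
  FD 8: (2.809,-6.4) -> (5.281,-14.009) [heading=288, move]
  PU: pen up
  -- iteration 4/4 --
  FD 8: (5.281,-14.009) -> (7.753,-21.617) [heading=288, move]
  PU: pen up
]
FD 20: (7.753,-21.617) -> (13.934,-40.638) [heading=288, move]
FD 3: (13.934,-40.638) -> (14.861,-43.491) [heading=288, move]
FD 2: (14.861,-43.491) -> (15.479,-45.393) [heading=288, move]
PD: pen down
FD 18: (15.479,-45.393) -> (21.041,-62.512) [heading=288, draw]
FD 3: (21.041,-62.512) -> (21.968,-65.366) [heading=288, draw]
Final: pos=(21.968,-65.366), heading=288, 6 segment(s) drawn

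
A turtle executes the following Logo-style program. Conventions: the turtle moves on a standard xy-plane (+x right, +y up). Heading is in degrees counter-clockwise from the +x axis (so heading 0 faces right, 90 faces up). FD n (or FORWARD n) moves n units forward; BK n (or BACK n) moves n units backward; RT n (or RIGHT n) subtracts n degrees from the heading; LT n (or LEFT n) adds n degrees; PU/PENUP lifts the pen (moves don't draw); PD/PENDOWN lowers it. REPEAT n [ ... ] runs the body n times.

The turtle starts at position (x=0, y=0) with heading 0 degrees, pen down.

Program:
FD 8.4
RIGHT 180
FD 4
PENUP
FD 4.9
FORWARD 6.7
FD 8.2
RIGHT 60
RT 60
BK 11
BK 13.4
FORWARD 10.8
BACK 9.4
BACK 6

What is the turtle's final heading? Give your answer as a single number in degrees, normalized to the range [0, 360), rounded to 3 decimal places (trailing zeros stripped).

Executing turtle program step by step:
Start: pos=(0,0), heading=0, pen down
FD 8.4: (0,0) -> (8.4,0) [heading=0, draw]
RT 180: heading 0 -> 180
FD 4: (8.4,0) -> (4.4,0) [heading=180, draw]
PU: pen up
FD 4.9: (4.4,0) -> (-0.5,0) [heading=180, move]
FD 6.7: (-0.5,0) -> (-7.2,0) [heading=180, move]
FD 8.2: (-7.2,0) -> (-15.4,0) [heading=180, move]
RT 60: heading 180 -> 120
RT 60: heading 120 -> 60
BK 11: (-15.4,0) -> (-20.9,-9.526) [heading=60, move]
BK 13.4: (-20.9,-9.526) -> (-27.6,-21.131) [heading=60, move]
FD 10.8: (-27.6,-21.131) -> (-22.2,-11.778) [heading=60, move]
BK 9.4: (-22.2,-11.778) -> (-26.9,-19.919) [heading=60, move]
BK 6: (-26.9,-19.919) -> (-29.9,-25.115) [heading=60, move]
Final: pos=(-29.9,-25.115), heading=60, 2 segment(s) drawn

Answer: 60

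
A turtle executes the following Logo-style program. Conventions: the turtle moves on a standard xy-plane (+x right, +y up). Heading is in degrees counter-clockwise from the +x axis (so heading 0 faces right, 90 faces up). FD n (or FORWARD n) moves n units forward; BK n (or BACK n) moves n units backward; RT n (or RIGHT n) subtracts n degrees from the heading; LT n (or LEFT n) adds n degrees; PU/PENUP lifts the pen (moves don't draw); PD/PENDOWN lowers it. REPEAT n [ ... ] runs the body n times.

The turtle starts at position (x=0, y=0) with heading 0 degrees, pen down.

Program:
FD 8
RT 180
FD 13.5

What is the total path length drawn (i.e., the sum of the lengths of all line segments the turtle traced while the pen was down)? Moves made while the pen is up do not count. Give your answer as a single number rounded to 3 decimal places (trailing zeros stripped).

Executing turtle program step by step:
Start: pos=(0,0), heading=0, pen down
FD 8: (0,0) -> (8,0) [heading=0, draw]
RT 180: heading 0 -> 180
FD 13.5: (8,0) -> (-5.5,0) [heading=180, draw]
Final: pos=(-5.5,0), heading=180, 2 segment(s) drawn

Segment lengths:
  seg 1: (0,0) -> (8,0), length = 8
  seg 2: (8,0) -> (-5.5,0), length = 13.5
Total = 21.5

Answer: 21.5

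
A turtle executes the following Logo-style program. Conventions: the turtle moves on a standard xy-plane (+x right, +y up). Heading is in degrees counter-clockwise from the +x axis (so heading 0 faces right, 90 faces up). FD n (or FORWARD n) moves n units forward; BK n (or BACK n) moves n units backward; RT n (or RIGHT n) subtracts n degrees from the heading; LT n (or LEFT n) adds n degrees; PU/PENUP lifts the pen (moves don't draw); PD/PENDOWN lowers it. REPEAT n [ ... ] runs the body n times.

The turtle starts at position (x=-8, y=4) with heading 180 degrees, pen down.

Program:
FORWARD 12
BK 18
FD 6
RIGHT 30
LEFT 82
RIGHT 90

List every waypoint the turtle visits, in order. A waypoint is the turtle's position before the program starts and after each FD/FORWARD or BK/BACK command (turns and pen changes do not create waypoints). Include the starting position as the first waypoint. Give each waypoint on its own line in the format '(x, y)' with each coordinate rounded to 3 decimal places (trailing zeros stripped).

Executing turtle program step by step:
Start: pos=(-8,4), heading=180, pen down
FD 12: (-8,4) -> (-20,4) [heading=180, draw]
BK 18: (-20,4) -> (-2,4) [heading=180, draw]
FD 6: (-2,4) -> (-8,4) [heading=180, draw]
RT 30: heading 180 -> 150
LT 82: heading 150 -> 232
RT 90: heading 232 -> 142
Final: pos=(-8,4), heading=142, 3 segment(s) drawn
Waypoints (4 total):
(-8, 4)
(-20, 4)
(-2, 4)
(-8, 4)

Answer: (-8, 4)
(-20, 4)
(-2, 4)
(-8, 4)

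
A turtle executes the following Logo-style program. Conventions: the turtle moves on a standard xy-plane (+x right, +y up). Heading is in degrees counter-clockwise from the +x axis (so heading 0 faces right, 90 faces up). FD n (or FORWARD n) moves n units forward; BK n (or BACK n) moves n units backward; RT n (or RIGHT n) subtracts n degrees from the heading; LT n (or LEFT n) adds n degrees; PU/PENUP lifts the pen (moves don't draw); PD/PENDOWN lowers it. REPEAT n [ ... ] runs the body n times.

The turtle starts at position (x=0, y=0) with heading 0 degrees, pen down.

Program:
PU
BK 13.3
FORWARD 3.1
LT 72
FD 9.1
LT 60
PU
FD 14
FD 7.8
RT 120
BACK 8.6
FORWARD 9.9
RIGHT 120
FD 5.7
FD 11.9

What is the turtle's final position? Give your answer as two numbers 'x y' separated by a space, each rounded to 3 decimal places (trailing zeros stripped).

Executing turtle program step by step:
Start: pos=(0,0), heading=0, pen down
PU: pen up
BK 13.3: (0,0) -> (-13.3,0) [heading=0, move]
FD 3.1: (-13.3,0) -> (-10.2,0) [heading=0, move]
LT 72: heading 0 -> 72
FD 9.1: (-10.2,0) -> (-7.388,8.655) [heading=72, move]
LT 60: heading 72 -> 132
PU: pen up
FD 14: (-7.388,8.655) -> (-16.756,19.059) [heading=132, move]
FD 7.8: (-16.756,19.059) -> (-21.975,24.855) [heading=132, move]
RT 120: heading 132 -> 12
BK 8.6: (-21.975,24.855) -> (-30.387,23.067) [heading=12, move]
FD 9.9: (-30.387,23.067) -> (-20.703,25.125) [heading=12, move]
RT 120: heading 12 -> 252
FD 5.7: (-20.703,25.125) -> (-22.465,19.704) [heading=252, move]
FD 11.9: (-22.465,19.704) -> (-26.142,8.387) [heading=252, move]
Final: pos=(-26.142,8.387), heading=252, 0 segment(s) drawn

Answer: -26.142 8.387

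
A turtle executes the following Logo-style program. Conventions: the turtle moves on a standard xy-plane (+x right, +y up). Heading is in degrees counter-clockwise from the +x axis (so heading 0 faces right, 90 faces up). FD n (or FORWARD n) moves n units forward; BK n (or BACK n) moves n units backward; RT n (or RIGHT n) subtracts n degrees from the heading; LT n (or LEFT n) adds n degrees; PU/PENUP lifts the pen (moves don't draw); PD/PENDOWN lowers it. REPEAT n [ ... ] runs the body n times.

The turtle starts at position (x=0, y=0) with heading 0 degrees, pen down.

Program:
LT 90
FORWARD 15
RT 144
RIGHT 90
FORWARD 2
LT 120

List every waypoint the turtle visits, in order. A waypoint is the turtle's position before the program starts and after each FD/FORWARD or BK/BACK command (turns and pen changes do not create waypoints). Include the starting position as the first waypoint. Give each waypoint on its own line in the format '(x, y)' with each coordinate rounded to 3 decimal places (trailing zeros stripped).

Executing turtle program step by step:
Start: pos=(0,0), heading=0, pen down
LT 90: heading 0 -> 90
FD 15: (0,0) -> (0,15) [heading=90, draw]
RT 144: heading 90 -> 306
RT 90: heading 306 -> 216
FD 2: (0,15) -> (-1.618,13.824) [heading=216, draw]
LT 120: heading 216 -> 336
Final: pos=(-1.618,13.824), heading=336, 2 segment(s) drawn
Waypoints (3 total):
(0, 0)
(0, 15)
(-1.618, 13.824)

Answer: (0, 0)
(0, 15)
(-1.618, 13.824)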